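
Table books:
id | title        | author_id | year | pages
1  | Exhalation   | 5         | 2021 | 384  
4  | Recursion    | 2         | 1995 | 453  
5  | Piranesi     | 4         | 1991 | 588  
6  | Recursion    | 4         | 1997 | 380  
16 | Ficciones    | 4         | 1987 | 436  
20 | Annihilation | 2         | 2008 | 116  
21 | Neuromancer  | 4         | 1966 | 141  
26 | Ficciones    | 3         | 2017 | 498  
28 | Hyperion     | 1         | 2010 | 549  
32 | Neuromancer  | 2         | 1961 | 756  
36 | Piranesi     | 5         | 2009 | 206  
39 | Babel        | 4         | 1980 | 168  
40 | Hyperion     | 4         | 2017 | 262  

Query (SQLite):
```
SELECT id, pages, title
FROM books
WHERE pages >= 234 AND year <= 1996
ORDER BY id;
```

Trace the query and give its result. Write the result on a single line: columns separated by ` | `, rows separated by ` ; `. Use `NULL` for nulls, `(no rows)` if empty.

pages >= 234: ids {1, 4, 5, 6, 16, 26, 28, 32, 40}
year <= 1996: ids {4, 5, 16, 21, 32, 39}
Combine with AND.

4 | 453 | Recursion ; 5 | 588 | Piranesi ; 16 | 436 | Ficciones ; 32 | 756 | Neuromancer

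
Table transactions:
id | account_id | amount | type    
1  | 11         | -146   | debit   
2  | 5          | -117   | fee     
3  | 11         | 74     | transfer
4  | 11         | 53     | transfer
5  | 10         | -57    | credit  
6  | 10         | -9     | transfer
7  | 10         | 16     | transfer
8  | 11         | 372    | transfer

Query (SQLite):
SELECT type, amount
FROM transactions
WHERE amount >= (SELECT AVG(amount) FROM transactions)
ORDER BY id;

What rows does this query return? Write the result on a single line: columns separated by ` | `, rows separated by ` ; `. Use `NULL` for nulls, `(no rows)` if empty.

transfer | 74 ; transfer | 53 ; transfer | 372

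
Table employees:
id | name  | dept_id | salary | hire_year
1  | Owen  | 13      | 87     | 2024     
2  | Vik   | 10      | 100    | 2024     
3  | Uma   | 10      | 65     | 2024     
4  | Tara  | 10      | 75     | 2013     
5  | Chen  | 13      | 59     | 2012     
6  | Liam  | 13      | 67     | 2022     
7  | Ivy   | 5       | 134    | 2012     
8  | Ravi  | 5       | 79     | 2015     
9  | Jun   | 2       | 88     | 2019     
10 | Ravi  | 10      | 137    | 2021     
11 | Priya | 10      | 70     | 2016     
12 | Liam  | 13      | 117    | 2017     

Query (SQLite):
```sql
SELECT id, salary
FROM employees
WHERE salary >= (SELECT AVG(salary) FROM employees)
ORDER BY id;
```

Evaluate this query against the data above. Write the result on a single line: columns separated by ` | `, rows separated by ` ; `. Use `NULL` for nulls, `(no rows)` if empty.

Scalar subquery: AVG(salary) over all employees rows = 89.833333 (≈; comparison uses full precision).
Keep rows where salary >= that value.

2 | 100 ; 7 | 134 ; 10 | 137 ; 12 | 117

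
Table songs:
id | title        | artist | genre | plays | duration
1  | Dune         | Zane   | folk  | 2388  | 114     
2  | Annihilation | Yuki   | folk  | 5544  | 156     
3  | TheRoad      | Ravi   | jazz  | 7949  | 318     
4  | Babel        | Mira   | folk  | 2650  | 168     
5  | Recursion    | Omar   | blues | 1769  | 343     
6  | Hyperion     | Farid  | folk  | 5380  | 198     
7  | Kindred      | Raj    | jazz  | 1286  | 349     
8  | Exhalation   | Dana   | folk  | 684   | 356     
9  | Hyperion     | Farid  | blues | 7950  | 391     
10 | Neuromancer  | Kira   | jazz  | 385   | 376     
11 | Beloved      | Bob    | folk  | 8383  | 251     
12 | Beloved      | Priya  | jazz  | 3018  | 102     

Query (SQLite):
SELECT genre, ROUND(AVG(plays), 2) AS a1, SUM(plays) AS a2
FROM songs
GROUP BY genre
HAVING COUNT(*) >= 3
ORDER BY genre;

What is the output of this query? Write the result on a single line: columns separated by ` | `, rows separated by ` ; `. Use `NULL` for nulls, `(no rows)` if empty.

folk | 4171.5 | 25029 ; jazz | 3159.5 | 12638

Group songs by genre.
Per group compute: ROUND(AVG(plays), 2), SUM(plays).
HAVING: drop groups with fewer than 3 rows.
  blues: ids {5, 9} → ROUND(AVG(plays), 2)=4859.5, SUM(plays)=9719
  folk: ids {1, 2, 4, 6, 8, 11} → ROUND(AVG(plays), 2)=4171.5, SUM(plays)=25029
  jazz: ids {3, 7, 10, 12} → ROUND(AVG(plays), 2)=3159.5, SUM(plays)=12638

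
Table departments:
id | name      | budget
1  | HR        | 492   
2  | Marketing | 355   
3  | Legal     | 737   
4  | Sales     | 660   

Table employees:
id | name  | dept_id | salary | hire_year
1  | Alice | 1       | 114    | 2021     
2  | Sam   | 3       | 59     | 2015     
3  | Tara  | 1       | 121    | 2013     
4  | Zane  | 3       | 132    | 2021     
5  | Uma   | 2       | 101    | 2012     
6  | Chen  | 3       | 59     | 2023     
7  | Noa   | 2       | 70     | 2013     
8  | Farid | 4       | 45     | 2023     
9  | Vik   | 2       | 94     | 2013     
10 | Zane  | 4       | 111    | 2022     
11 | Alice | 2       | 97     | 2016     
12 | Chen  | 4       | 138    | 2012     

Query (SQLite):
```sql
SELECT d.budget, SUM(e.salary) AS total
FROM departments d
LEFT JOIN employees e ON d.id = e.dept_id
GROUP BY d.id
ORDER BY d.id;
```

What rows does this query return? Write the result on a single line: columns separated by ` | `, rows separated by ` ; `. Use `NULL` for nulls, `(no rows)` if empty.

492 | 235 ; 355 | 362 ; 737 | 250 ; 660 | 294

LEFT JOIN keeps every departments row; unmatched ones get NULL for employees columns.
Group by departments.id and compute SUM(e.salary). SUM over an all-NULL group is NULL.
  1: ids {1, 3} → SUM(e.salary)=235
  2: ids {5, 7, 9, 11} → SUM(e.salary)=362
  3: ids {2, 4, 6} → SUM(e.salary)=250
  4: ids {8, 10, 12} → SUM(e.salary)=294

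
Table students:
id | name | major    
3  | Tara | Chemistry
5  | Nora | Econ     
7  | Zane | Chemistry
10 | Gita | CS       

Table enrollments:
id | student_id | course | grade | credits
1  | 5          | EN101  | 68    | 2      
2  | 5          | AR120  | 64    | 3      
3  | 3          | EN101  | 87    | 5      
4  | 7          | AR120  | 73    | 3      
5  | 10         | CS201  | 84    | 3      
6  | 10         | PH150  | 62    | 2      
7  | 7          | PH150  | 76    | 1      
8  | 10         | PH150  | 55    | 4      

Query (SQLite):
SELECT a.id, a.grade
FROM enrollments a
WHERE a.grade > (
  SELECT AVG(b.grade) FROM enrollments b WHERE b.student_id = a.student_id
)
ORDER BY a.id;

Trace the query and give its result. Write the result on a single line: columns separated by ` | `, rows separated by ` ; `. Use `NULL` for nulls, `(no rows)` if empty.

1 | 68 ; 5 | 84 ; 7 | 76

For each enrollments row a, compute AVG(grade) over rows sharing a.student_id.
Keep row a if a.grade > that per-group AVG.
  student_id=3: AVG(grade) = 87.0
  student_id=5: AVG(grade) = 66.0
  student_id=7: AVG(grade) = 74.5
  student_id=10: AVG(grade) = 67.0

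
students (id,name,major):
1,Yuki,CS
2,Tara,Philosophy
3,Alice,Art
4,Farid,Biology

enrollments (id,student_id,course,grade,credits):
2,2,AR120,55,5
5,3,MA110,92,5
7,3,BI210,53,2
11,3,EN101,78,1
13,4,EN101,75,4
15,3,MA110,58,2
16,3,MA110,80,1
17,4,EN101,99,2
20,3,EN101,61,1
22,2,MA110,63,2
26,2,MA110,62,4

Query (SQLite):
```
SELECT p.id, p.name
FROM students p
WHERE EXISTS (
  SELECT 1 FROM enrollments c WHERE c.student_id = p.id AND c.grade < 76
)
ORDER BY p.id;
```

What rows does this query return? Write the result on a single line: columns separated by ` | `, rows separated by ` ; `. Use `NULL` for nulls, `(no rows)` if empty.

2 | Tara ; 3 | Alice ; 4 | Farid

For each students row, check whether any enrollments with matching student_id has grade < 76.
Keep rows where that is true.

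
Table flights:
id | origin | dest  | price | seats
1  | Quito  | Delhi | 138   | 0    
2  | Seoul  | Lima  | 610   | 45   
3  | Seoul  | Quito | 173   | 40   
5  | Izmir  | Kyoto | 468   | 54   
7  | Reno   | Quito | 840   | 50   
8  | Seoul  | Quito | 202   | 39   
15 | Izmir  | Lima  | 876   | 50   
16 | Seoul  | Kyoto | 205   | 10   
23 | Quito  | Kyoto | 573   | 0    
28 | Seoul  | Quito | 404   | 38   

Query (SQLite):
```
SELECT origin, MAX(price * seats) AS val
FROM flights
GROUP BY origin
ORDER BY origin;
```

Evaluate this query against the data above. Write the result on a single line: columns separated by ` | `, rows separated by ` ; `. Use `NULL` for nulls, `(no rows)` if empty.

Izmir | 43800 ; Quito | 0 ; Reno | 42000 ; Seoul | 27450

For each row compute price * seats.
Group by origin; take MAX of the expression per group.
  Izmir: ids {5, 15} → MAX(price * seats)=43800
  Quito: ids {1, 23} → MAX(price * seats)=0
  Reno: ids {7} → MAX(price * seats)=42000
  Seoul: ids {2, 3, 8, 16, 28} → MAX(price * seats)=27450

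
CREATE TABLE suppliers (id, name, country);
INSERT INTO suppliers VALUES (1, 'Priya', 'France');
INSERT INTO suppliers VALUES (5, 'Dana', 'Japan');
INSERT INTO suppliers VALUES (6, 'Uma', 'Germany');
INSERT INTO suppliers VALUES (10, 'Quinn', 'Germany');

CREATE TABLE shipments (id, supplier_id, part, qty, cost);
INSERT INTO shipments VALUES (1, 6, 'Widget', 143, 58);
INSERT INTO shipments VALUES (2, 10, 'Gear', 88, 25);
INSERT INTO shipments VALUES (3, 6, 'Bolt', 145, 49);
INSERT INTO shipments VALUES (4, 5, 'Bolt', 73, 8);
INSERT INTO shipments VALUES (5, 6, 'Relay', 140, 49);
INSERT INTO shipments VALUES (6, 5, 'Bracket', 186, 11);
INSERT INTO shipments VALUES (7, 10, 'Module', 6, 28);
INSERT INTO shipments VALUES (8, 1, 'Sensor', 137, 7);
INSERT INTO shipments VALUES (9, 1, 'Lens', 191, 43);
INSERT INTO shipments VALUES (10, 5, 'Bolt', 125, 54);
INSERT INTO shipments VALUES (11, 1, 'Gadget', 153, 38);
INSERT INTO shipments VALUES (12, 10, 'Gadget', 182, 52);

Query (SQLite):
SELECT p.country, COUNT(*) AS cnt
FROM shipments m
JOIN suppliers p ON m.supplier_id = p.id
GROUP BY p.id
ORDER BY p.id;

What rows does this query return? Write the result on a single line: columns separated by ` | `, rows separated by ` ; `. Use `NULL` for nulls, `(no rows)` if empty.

France | 3 ; Japan | 3 ; Germany | 3 ; Germany | 3

Join each shipments row to its suppliers via supplier_id.
Group joined rows by suppliers.id; compute COUNT(*) per group.
  1: ids {8, 9, 11} → COUNT(*)=3
  5: ids {4, 6, 10} → COUNT(*)=3
  6: ids {1, 3, 5} → COUNT(*)=3
  10: ids {2, 7, 12} → COUNT(*)=3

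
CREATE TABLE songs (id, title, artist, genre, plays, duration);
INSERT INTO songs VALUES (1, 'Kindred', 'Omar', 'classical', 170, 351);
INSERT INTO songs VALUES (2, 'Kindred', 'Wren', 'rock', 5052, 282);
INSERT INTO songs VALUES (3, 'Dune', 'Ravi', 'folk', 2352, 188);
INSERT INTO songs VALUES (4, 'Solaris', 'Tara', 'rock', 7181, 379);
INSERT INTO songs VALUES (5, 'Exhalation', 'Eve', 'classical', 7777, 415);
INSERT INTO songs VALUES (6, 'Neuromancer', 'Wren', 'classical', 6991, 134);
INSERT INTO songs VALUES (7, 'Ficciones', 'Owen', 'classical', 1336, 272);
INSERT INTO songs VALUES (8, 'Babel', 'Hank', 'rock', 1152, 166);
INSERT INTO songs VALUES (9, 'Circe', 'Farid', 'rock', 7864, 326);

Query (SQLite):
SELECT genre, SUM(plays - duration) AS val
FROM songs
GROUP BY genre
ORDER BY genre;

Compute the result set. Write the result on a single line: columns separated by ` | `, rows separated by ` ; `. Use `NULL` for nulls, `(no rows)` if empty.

For each row compute plays - duration.
Group by genre; take SUM of the expression per group.
  classical: ids {1, 5, 6, 7} → SUM(plays - duration)=15102
  folk: ids {3} → SUM(plays - duration)=2164
  rock: ids {2, 4, 8, 9} → SUM(plays - duration)=20096

classical | 15102 ; folk | 2164 ; rock | 20096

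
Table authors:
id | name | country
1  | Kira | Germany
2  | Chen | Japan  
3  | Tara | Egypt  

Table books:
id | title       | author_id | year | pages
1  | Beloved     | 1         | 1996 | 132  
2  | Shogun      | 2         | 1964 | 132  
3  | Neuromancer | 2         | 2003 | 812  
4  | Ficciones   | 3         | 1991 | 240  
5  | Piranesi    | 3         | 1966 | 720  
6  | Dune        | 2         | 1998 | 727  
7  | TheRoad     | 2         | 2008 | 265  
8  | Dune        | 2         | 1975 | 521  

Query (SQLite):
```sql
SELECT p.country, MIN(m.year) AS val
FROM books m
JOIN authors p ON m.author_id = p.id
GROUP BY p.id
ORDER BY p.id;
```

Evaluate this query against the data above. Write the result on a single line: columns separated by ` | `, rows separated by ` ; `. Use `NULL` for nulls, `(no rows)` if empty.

Germany | 1996 ; Japan | 1964 ; Egypt | 1966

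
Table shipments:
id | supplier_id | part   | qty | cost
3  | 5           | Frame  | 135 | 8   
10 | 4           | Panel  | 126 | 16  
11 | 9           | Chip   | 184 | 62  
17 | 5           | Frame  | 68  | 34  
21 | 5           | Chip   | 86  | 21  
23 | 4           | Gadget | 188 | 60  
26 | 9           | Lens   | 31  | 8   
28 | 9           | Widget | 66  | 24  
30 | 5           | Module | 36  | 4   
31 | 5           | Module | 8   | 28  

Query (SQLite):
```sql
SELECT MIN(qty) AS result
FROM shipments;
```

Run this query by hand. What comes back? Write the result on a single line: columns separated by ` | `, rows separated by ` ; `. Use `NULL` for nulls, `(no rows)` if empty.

8

All qty values: [135, 126, 184, 68, 86, 188, 31, 66, 36, 8].
MIN of non-NULL values = 8.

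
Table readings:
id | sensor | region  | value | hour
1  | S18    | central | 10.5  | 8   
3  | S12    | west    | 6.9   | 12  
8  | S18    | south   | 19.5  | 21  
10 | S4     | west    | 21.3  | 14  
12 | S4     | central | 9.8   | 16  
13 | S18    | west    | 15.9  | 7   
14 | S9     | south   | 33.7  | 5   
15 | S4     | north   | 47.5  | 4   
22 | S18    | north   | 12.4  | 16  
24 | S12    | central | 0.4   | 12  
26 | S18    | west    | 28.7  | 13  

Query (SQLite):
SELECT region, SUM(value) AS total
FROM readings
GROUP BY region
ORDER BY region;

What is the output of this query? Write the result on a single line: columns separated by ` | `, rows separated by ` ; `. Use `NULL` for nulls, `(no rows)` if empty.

Partition readings by region; compute SUM(value) within each group.
  central: ids {1, 12, 24} → SUM(value)=20.7
  north: ids {15, 22} → SUM(value)=59.9
  south: ids {8, 14} → SUM(value)=53.2
  west: ids {3, 10, 13, 26} → SUM(value)=72.8

central | 20.7 ; north | 59.9 ; south | 53.2 ; west | 72.8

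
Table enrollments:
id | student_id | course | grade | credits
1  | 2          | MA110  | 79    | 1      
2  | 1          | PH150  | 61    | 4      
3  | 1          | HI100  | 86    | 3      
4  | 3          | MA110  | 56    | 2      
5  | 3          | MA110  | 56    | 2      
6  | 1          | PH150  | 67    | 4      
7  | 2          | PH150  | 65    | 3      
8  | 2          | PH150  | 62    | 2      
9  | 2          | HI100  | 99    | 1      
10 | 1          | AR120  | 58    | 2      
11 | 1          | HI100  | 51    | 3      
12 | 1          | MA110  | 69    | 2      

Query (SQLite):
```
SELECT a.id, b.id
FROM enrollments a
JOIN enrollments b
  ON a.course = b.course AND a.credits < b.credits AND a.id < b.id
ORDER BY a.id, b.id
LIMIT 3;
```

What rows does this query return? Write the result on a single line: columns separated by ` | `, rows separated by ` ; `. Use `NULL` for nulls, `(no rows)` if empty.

1 | 4 ; 1 | 5 ; 1 | 12

Pairs (a,b) with same course, a.credits < b.credits, a.id < b.id.
course groups: AR120:{10} HI100:{3,9,11} MA110:{1,4,5,12} PH150:{2,6,7,8}
Ordered by (a.id, b.id); first 3.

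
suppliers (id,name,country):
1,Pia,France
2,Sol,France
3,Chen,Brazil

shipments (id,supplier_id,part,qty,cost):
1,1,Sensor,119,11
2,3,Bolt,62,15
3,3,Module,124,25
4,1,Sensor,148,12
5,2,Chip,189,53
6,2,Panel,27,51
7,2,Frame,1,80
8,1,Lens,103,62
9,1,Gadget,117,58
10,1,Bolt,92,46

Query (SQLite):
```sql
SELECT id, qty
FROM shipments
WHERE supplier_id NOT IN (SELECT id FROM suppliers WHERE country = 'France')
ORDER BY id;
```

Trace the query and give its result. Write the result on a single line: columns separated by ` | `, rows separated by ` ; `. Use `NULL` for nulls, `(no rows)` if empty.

2 | 62 ; 3 | 124

Inner query: suppliers.id where country = 'France'.
Outer: keep shipments rows whose supplier_id is not in that set.
Inner query → {1, 2}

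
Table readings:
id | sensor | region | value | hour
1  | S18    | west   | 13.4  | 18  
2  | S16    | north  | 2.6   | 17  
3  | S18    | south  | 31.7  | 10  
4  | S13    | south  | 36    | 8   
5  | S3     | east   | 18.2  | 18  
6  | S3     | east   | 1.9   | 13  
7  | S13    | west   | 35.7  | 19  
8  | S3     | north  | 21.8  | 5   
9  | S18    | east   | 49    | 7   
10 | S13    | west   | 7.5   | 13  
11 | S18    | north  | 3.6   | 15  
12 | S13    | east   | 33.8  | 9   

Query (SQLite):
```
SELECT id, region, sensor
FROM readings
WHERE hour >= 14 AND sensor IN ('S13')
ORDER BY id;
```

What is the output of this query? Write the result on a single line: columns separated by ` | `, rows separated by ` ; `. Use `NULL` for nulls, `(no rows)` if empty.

7 | west | S13

hour >= 14: ids {1, 2, 5, 7, 11}
sensor IN ('S13'): ids {4, 7, 10, 12}
Combine with AND.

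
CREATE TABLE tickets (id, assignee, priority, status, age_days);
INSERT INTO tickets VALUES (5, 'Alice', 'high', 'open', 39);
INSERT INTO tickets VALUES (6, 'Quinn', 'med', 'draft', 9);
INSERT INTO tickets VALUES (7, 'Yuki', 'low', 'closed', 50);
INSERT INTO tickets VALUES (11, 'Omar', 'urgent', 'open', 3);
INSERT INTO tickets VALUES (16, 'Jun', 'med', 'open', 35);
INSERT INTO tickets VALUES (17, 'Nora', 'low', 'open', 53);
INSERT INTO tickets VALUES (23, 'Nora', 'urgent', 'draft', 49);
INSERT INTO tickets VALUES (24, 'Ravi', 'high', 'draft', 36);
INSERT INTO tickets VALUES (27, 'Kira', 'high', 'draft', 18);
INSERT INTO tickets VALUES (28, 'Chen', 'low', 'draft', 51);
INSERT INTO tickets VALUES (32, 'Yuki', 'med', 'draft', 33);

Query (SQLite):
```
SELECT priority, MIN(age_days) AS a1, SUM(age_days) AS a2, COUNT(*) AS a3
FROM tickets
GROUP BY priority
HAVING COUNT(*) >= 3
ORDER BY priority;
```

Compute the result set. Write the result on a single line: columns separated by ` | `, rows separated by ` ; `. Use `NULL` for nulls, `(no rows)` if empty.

Group tickets by priority.
Per group compute: MIN(age_days), SUM(age_days), COUNT(*).
HAVING: drop groups with fewer than 3 rows.
  high: ids {5, 24, 27} → MIN(age_days)=18, SUM(age_days)=93, COUNT(*)=3
  low: ids {7, 17, 28} → MIN(age_days)=50, SUM(age_days)=154, COUNT(*)=3
  med: ids {6, 16, 32} → MIN(age_days)=9, SUM(age_days)=77, COUNT(*)=3
  urgent: ids {11, 23} → MIN(age_days)=3, SUM(age_days)=52, COUNT(*)=2

high | 18 | 93 | 3 ; low | 50 | 154 | 3 ; med | 9 | 77 | 3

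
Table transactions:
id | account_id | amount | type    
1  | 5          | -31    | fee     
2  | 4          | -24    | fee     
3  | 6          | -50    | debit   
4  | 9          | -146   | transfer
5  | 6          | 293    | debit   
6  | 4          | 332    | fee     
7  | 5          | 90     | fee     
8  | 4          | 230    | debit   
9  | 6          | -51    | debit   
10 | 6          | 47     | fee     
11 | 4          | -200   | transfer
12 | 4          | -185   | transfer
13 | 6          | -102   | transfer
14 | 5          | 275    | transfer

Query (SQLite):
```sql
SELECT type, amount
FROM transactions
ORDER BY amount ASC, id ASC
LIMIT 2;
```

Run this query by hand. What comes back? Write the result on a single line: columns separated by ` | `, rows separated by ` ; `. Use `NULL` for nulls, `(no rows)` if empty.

transfer | -200 ; transfer | -185

Sort by amount asc, tiebreak id asc: (-200, id=11), (-185, id=12), (-146, id=4), (-102, id=13), (-51, id=9) …. Take first 2.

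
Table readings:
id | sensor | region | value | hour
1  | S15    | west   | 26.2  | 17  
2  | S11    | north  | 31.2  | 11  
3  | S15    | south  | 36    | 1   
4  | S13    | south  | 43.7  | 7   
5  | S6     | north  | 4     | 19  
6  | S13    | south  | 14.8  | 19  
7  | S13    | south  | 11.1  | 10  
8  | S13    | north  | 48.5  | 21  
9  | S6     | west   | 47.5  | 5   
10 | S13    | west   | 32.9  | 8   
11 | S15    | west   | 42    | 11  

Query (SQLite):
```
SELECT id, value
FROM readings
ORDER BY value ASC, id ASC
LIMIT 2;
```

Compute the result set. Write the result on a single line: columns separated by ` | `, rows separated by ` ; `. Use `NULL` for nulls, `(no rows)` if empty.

Sort by value asc, tiebreak id asc: (4, id=5), (11.1, id=7), (14.8, id=6), (26.2, id=1), (31.2, id=2) …. Take first 2.

5 | 4 ; 7 | 11.1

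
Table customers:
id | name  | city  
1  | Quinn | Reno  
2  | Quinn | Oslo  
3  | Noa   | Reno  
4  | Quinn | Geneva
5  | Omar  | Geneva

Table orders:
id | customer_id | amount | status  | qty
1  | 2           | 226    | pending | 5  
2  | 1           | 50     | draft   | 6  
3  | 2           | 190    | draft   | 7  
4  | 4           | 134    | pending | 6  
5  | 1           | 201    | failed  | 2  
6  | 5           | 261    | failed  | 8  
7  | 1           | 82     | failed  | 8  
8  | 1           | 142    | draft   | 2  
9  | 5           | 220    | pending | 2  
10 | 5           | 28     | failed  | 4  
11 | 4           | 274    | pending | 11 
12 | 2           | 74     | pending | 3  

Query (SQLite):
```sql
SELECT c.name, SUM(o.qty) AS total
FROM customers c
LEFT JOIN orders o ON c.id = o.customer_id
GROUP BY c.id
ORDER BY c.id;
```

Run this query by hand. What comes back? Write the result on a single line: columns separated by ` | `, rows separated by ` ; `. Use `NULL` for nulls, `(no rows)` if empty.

LEFT JOIN keeps every customers row; unmatched ones get NULL for orders columns.
Group by customers.id and compute SUM(o.qty). SUM over an all-NULL group is NULL.
  1: ids {2, 5, 7, 8} → SUM(o.qty)=18
  2: ids {1, 3, 12} → SUM(o.qty)=15
  3: ids {—} → SUM(o.qty)=NULL
  4: ids {4, 11} → SUM(o.qty)=17
  5: ids {6, 9, 10} → SUM(o.qty)=14

Quinn | 18 ; Quinn | 15 ; Noa | NULL ; Quinn | 17 ; Omar | 14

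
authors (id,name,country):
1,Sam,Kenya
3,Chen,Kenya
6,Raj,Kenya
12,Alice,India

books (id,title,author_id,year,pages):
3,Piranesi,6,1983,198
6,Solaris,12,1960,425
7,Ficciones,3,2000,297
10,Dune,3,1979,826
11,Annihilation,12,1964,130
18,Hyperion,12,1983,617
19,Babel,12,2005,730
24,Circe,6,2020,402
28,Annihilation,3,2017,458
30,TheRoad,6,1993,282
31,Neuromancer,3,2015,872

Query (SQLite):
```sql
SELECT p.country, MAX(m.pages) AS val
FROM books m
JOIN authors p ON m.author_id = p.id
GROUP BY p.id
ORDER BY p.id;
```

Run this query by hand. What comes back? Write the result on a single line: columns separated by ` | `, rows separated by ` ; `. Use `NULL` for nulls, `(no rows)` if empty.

Kenya | 872 ; Kenya | 402 ; India | 730

Join each books row to its authors via author_id.
Group joined rows by authors.id; compute MAX(m.pages) per group.
  3: ids {7, 10, 28, 31} → MAX(m.pages)=872
  6: ids {3, 24, 30} → MAX(m.pages)=402
  12: ids {6, 11, 18, 19} → MAX(m.pages)=730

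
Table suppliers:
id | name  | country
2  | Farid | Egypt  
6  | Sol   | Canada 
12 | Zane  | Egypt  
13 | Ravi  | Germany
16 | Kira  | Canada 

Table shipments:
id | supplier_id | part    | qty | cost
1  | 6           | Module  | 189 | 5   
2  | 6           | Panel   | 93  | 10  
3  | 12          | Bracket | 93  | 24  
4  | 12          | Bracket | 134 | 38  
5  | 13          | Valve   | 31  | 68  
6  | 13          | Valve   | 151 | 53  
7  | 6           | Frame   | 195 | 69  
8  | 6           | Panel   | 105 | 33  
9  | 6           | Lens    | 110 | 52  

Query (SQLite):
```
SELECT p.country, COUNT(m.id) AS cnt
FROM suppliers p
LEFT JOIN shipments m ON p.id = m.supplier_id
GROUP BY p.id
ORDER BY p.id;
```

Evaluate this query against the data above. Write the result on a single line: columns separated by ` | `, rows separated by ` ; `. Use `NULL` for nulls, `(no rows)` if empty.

Egypt | 0 ; Canada | 5 ; Egypt | 2 ; Germany | 2 ; Canada | 0

LEFT JOIN keeps every suppliers row; unmatched ones get NULL for shipments columns.
Group by suppliers.id and compute COUNT(m.id). COUNT(col) of an all-NULL group is 0.
  2: ids {—} → COUNT(m.id)=0
  6: ids {1, 2, 7, 8, 9} → COUNT(m.id)=5
  12: ids {3, 4} → COUNT(m.id)=2
  13: ids {5, 6} → COUNT(m.id)=2
  16: ids {—} → COUNT(m.id)=0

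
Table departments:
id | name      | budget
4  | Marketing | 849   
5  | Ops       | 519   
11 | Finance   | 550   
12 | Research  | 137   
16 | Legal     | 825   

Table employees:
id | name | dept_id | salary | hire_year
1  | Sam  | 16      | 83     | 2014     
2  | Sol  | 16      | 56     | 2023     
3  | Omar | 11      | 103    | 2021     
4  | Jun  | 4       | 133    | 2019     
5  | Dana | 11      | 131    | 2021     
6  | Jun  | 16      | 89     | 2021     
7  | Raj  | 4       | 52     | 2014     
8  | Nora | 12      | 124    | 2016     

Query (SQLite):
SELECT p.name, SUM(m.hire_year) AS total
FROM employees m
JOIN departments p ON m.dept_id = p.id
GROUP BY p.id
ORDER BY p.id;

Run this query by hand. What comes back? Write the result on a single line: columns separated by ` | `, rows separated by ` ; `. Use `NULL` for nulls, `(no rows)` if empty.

Marketing | 4033 ; Finance | 4042 ; Research | 2016 ; Legal | 6058

Join each employees row to its departments via dept_id.
Group joined rows by departments.id; compute SUM(m.hire_year) per group.
  4: ids {4, 7} → SUM(m.hire_year)=4033
  11: ids {3, 5} → SUM(m.hire_year)=4042
  12: ids {8} → SUM(m.hire_year)=2016
  16: ids {1, 2, 6} → SUM(m.hire_year)=6058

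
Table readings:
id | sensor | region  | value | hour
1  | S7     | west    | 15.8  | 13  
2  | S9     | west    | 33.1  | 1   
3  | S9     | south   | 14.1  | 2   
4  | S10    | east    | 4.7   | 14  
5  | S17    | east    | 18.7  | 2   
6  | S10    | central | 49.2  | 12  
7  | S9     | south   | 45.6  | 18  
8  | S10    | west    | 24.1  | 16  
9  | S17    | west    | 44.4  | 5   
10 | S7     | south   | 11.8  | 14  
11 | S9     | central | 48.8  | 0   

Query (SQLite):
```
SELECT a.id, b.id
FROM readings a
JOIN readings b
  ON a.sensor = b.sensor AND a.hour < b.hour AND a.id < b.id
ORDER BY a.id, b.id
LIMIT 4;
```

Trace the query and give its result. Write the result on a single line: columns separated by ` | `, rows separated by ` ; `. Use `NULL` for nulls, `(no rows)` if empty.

1 | 10 ; 2 | 3 ; 2 | 7 ; 3 | 7

Pairs (a,b) with same sensor, a.hour < b.hour, a.id < b.id.
sensor groups: S10:{4,6,8} S17:{5,9} S7:{1,10} S9:{2,3,7,11}
Ordered by (a.id, b.id); first 4.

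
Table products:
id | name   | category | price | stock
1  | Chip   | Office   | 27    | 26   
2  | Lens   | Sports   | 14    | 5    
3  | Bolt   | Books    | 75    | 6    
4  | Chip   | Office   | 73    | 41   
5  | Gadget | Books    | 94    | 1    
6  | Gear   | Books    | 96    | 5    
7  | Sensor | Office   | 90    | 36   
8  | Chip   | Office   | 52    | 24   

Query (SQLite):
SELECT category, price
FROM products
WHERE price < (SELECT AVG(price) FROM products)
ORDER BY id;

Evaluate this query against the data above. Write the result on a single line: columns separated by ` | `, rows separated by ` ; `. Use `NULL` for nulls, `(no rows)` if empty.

Office | 27 ; Sports | 14 ; Office | 52

Scalar subquery: AVG(price) over all products rows = 65.125.
Keep rows where price < that value.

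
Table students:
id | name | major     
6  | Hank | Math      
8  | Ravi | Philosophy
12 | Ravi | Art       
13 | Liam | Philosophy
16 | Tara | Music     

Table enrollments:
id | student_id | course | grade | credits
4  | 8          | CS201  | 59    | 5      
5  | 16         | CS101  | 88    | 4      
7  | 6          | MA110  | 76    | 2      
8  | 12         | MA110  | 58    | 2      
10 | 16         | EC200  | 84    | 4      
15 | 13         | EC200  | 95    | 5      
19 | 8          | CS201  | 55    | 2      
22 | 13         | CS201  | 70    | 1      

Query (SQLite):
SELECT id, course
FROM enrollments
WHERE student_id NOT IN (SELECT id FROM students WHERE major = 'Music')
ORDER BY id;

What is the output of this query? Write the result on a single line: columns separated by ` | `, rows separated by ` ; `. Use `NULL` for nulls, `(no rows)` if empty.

4 | CS201 ; 7 | MA110 ; 8 | MA110 ; 15 | EC200 ; 19 | CS201 ; 22 | CS201

Inner query: students.id where major = 'Music'.
Outer: keep enrollments rows whose student_id is not in that set.
Inner query → {16}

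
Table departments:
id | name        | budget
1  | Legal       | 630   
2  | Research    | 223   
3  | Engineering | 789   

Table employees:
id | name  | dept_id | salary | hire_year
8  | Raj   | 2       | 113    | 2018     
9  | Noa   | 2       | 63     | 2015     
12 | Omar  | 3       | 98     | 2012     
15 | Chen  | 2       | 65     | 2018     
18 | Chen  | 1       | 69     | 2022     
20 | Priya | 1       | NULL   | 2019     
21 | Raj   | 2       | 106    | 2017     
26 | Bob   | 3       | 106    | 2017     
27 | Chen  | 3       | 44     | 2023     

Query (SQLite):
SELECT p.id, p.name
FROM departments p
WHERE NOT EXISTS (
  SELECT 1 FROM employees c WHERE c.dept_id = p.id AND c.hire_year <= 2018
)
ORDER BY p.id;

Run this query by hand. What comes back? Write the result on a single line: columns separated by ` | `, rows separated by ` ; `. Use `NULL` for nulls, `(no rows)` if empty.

For each departments row, check whether any employees with matching dept_id has hire_year <= 2018.
Keep rows where that is false.

1 | Legal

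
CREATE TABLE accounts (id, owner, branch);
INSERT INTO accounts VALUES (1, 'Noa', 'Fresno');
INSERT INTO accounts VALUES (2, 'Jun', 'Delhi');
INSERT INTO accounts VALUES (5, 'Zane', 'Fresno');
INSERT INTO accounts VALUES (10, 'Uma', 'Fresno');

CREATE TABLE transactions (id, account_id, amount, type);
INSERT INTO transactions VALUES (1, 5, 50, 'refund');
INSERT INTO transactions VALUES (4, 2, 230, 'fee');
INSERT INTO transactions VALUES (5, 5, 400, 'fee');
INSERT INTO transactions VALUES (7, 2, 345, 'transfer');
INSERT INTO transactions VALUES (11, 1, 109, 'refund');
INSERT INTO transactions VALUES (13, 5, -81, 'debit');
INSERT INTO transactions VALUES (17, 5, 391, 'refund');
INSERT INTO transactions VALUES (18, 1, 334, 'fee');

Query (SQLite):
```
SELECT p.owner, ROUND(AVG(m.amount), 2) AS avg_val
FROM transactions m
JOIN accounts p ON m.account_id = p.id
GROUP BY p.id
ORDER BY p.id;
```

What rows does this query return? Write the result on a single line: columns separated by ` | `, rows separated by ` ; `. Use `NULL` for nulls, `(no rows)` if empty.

Join each transactions row to its accounts via account_id.
Group joined rows by accounts.id; compute ROUND(AVG(m.amount), 2) per group.
  1: ids {11, 18} → ROUND(AVG(m.amount), 2)=221.5
  2: ids {4, 7} → ROUND(AVG(m.amount), 2)=287.5
  5: ids {1, 5, 13, 17} → ROUND(AVG(m.amount), 2)=190

Noa | 221.5 ; Jun | 287.5 ; Zane | 190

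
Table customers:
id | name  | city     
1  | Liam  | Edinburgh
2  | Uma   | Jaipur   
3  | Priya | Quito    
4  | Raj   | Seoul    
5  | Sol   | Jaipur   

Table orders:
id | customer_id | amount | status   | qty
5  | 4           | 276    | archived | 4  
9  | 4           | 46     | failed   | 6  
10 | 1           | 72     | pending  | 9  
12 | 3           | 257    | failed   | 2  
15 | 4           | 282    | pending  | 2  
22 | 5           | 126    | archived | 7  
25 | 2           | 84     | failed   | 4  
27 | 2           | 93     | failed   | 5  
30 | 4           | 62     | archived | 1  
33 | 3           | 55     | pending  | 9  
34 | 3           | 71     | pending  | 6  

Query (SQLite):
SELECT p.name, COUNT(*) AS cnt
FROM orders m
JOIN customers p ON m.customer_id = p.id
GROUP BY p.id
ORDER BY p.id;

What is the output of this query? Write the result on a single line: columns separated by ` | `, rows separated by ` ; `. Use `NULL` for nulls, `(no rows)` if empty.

Liam | 1 ; Uma | 2 ; Priya | 3 ; Raj | 4 ; Sol | 1

Join each orders row to its customers via customer_id.
Group joined rows by customers.id; compute COUNT(*) per group.
  1: ids {10} → COUNT(*)=1
  2: ids {25, 27} → COUNT(*)=2
  3: ids {12, 33, 34} → COUNT(*)=3
  4: ids {5, 9, 15, 30} → COUNT(*)=4
  5: ids {22} → COUNT(*)=1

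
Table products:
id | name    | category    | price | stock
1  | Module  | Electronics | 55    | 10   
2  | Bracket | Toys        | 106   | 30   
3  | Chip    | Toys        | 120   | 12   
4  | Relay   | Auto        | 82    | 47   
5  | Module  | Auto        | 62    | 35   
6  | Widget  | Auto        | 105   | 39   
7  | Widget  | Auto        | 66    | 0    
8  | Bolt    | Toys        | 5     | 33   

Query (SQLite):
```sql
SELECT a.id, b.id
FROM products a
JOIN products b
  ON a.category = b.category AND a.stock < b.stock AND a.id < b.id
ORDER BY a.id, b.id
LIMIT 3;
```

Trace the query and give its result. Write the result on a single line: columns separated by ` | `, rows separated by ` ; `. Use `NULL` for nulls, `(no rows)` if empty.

Pairs (a,b) with same category, a.stock < b.stock, a.id < b.id.
category groups: Auto:{4,5,6,7} Electronics:{1} Toys:{2,3,8}
Ordered by (a.id, b.id); first 3.

2 | 8 ; 3 | 8 ; 5 | 6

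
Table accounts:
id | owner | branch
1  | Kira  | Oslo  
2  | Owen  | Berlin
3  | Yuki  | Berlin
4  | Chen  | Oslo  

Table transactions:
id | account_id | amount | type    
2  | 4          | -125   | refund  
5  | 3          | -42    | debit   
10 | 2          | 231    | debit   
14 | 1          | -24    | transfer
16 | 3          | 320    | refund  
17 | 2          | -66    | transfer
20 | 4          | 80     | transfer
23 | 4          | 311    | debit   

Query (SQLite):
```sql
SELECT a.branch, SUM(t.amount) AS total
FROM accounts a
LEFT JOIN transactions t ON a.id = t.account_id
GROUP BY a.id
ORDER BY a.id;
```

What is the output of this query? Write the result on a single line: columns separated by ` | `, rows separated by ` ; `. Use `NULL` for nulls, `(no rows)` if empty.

LEFT JOIN keeps every accounts row; unmatched ones get NULL for transactions columns.
Group by accounts.id and compute SUM(t.amount). SUM over an all-NULL group is NULL.
  1: ids {14} → SUM(t.amount)=-24
  2: ids {10, 17} → SUM(t.amount)=165
  3: ids {5, 16} → SUM(t.amount)=278
  4: ids {2, 20, 23} → SUM(t.amount)=266

Oslo | -24 ; Berlin | 165 ; Berlin | 278 ; Oslo | 266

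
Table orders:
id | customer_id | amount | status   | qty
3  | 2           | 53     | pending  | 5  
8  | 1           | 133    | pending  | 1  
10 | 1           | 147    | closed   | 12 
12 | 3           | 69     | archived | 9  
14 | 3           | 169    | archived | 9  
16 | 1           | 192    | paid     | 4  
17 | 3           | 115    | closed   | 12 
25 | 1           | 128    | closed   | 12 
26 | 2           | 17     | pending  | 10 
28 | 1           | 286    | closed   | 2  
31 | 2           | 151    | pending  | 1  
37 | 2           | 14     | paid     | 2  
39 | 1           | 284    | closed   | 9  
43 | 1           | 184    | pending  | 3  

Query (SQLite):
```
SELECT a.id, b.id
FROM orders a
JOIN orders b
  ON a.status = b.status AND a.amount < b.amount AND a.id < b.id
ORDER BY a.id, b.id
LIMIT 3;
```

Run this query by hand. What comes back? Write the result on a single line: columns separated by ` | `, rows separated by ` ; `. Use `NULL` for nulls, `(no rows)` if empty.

3 | 8 ; 3 | 31 ; 3 | 43

Pairs (a,b) with same status, a.amount < b.amount, a.id < b.id.
status groups: archived:{12,14} closed:{10,17,25,28,39} paid:{16,37} pending:{3,8,26,31,43}
Ordered by (a.id, b.id); first 3.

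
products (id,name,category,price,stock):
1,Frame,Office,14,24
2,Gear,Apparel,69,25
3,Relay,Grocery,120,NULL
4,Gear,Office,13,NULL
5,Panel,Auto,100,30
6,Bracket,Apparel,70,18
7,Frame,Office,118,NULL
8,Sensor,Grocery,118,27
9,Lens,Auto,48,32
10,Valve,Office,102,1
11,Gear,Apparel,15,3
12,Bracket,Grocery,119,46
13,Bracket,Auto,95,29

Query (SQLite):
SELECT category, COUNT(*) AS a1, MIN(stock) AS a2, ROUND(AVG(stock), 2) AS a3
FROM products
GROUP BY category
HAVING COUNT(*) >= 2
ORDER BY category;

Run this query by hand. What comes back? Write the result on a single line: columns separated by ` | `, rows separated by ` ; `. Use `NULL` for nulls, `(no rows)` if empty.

Group products by category.
Per group compute: COUNT(*), MIN(stock), ROUND(AVG(stock), 2).
HAVING: drop groups with fewer than 2 rows.
  Apparel: ids {2, 6, 11} → COUNT(*)=3, MIN(stock)=3, ROUND(AVG(stock), 2)=15.33
  Auto: ids {5, 9, 13} → COUNT(*)=3, MIN(stock)=29, ROUND(AVG(stock), 2)=30.33
  Grocery: ids {3, 8, 12} → COUNT(*)=3, MIN(stock)=27, ROUND(AVG(stock), 2)=36.5
  Office: ids {1, 4, 7, 10} → COUNT(*)=4, MIN(stock)=1, ROUND(AVG(stock), 2)=12.5

Apparel | 3 | 3 | 15.33 ; Auto | 3 | 29 | 30.33 ; Grocery | 3 | 27 | 36.5 ; Office | 4 | 1 | 12.5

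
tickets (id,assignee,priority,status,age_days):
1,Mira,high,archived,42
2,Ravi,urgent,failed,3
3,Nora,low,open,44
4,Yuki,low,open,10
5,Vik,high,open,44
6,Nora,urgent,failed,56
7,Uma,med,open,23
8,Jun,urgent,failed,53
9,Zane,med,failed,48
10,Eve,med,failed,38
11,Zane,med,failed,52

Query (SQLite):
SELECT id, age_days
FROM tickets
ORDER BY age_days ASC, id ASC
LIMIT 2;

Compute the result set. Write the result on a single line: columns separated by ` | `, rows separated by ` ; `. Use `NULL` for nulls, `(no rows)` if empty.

2 | 3 ; 4 | 10

Sort by age_days asc, tiebreak id asc: (3, id=2), (10, id=4), (23, id=7), (38, id=10), (42, id=1) …. Take first 2.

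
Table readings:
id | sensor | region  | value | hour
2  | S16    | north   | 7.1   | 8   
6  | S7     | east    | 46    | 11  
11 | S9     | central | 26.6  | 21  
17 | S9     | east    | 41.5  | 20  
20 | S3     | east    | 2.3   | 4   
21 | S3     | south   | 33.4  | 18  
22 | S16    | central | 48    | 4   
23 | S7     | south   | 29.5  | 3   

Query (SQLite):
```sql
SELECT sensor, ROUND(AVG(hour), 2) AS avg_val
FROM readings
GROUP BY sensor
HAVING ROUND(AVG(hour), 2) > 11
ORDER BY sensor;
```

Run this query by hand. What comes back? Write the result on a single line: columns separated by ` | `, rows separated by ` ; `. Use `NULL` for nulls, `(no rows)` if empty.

Partition readings by sensor; compute ROUND(AVG(hour), 2) within each group.
HAVING: keep groups where ROUND(AVG(hour), 2) > 11.
  S16: ids {2, 22} → ROUND(AVG(hour), 2)=6
  S3: ids {20, 21} → ROUND(AVG(hour), 2)=11
  S7: ids {6, 23} → ROUND(AVG(hour), 2)=7
  S9: ids {11, 17} → ROUND(AVG(hour), 2)=20.5

S9 | 20.5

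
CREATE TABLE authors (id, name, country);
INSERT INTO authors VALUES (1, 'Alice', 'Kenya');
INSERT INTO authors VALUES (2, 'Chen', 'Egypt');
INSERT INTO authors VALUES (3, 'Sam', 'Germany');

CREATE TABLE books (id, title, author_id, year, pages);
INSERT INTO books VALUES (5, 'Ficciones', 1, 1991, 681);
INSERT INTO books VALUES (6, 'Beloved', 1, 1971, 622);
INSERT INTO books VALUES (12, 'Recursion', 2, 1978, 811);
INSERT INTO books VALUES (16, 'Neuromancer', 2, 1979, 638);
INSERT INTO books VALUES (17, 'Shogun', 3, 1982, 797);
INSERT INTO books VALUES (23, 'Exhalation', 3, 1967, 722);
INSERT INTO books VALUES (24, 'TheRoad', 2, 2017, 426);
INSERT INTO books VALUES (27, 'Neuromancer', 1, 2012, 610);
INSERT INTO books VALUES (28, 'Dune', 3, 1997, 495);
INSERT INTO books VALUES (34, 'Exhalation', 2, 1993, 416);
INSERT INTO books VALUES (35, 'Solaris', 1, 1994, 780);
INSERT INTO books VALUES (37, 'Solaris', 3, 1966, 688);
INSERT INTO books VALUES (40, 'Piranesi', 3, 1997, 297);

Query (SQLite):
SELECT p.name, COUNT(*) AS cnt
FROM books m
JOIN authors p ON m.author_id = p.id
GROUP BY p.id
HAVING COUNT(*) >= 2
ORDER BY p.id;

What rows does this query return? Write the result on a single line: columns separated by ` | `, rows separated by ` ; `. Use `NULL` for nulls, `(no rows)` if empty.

Alice | 4 ; Chen | 4 ; Sam | 5

Join each books row to its authors via author_id.
Group joined rows by authors.id; compute COUNT(*) per group.
HAVING: keep groups with count ≥ 2.
  1: ids {5, 6, 27, 35} → COUNT(*)=4
  2: ids {12, 16, 24, 34} → COUNT(*)=4
  3: ids {17, 23, 28, 37, 40} → COUNT(*)=5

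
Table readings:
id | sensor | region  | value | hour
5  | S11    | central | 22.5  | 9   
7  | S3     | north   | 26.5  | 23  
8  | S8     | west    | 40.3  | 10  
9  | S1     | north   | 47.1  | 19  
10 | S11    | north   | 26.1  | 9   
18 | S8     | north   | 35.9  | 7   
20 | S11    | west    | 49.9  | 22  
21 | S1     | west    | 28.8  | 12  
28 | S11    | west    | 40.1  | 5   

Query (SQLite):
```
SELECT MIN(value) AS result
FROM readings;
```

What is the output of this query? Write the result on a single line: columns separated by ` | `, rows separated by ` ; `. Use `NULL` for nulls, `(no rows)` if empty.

22.5

All value values: [22.5, 26.5, 40.3, 47.1, 26.1, 35.9, 49.9, 28.8, 40.1].
MIN of non-NULL values = 22.5.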